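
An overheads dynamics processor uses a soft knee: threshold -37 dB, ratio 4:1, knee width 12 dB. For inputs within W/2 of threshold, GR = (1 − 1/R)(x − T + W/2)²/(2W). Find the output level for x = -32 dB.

-35.78125 dB

x − T + W/2 = -32 − (-37) + 6 = 11.
GR = (1 − 1/4) × 11² / 24 = 0.75 × 121 / 24 = 3.78125 dB.
Output = -32 − 3.78125 = -35.78125 dB.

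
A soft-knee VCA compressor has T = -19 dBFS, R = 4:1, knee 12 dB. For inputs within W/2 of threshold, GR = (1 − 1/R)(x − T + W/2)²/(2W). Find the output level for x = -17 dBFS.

x − T + W/2 = -17 − (-19) + 6 = 8.
GR = (1 − 1/4) × 8² / 24 = 0.75 × 64 / 24 = 2 dB.
Output = -17 − 2 = -19 dBFS.

-19 dBFS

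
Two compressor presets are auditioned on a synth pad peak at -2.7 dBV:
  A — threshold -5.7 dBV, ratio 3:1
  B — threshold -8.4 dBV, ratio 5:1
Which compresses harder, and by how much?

A: 3 dB over, compressed to 1 dB over, so 2 dB of GR.
B: 5.7 dB over, compressed to 1.14 dB over, so 4.56 dB of GR.
Difference: 2.56 dB in favour of B.

B, by 2.56 dB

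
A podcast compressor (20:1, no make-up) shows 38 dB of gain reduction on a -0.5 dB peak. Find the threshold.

Let T be the threshold. Output overshoot = (input overshoot)/R, so -38.5 − T = (-0.5 − T)/20.
20·(-38.5 − T) = -0.5 − T → 19·T = -770 − (-0.5) = -769.5.
T = -769.5/19 = -40.5 dB.

-40.5 dB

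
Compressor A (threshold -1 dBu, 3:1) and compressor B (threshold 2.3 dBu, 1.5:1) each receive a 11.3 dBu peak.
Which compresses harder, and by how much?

A, by 5.2 dB

A: overshoot 12.3 dB → output overshoot 4.1 dB → GR 8.2 dB.
B: overshoot 9 dB → output overshoot 6 dB → GR 3 dB.
Difference: 5.2 dB in favour of A.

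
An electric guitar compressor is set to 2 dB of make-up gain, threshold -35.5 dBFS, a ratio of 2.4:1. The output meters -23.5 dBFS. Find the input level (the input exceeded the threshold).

-11.5 dBFS

Before make-up, the level was -23.5 − 2 = -25.5 dBFS.
The compressed level sits -25.5 − (-35.5) = 10 dB over threshold.
Before 2.4:1 compression the overshoot was 10 × 2.4 = 24 dB, so input = -35.5 + 24 = -11.5 dBFS.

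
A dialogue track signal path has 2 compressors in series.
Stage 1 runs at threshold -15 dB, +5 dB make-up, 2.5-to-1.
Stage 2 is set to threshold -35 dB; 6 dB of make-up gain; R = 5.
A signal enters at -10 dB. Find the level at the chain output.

Stage 1: -10 dB is 5 dB over -15 dB; at 2.5:1 that becomes 2 dB over, giving -13 dB; +5 dB make-up → -8 dB.
Stage 2: -8 dB is 27 dB over -35 dB; at 5:1 that becomes 5.4 dB over, giving -29.6 dB; +6 dB make-up → -23.6 dB.

-23.6 dB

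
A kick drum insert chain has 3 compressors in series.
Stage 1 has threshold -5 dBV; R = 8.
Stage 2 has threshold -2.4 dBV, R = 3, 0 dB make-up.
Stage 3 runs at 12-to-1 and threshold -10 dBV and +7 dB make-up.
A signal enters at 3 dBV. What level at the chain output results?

Stage 1: 3 dBV is 8 dB over -5 dBV; at 8:1 that becomes 1 dB over, giving -4 dBV.
Stage 2: below threshold (-4 ≤ -2.4); passes unchanged; output -4 dBV.
Stage 3: -4 dBV is 6 dB over -10 dBV; at 12:1 that becomes 0.5 dB over, giving -9.5 dBV; +7 dB make-up → -2.5 dBV.

-2.5 dBV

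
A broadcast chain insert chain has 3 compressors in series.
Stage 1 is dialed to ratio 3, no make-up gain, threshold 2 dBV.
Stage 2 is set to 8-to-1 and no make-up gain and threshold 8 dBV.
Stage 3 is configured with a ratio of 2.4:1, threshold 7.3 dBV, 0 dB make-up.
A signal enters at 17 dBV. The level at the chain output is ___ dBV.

7 dBV

Stage 1: overshoot 15 dB → 15/3 = 5 dB → 7 dBV.
Stage 2: below threshold (7 ≤ 8); passes unchanged; output 7 dBV.
Stage 3: below threshold (7 ≤ 7.3); passes unchanged; output 7 dBV.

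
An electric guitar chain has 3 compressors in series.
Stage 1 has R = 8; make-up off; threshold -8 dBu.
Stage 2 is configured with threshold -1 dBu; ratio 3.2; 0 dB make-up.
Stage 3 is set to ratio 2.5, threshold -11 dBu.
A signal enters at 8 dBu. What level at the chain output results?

-9 dBu

Stage 1: 8 dBu is 16 dB over -8 dBu; at 8:1 that becomes 2 dB over, giving -6 dBu.
Stage 2: below threshold (-6 ≤ -1); passes unchanged; output -6 dBu.
Stage 3: -6 dBu is 5 dB over -11 dBu; at 2.5:1 that becomes 2 dB over, giving -9 dBu.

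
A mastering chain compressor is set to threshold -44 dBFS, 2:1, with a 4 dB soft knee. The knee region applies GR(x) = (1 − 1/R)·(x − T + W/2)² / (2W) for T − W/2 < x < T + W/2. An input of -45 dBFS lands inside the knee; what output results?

x − T + W/2 = -45 − (-44) + 2 = 1.
GR = (1 − 1/2) × 1² / 8 = 0.5 × 1 / 8 = 0.0625 dB.
Output = -45 − 0.0625 = -45.0625 dBFS.

-45.0625 dBFS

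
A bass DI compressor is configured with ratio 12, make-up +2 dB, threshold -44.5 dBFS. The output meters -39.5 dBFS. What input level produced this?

-8.5 dBFS

Before make-up, the level was -39.5 − 2 = -41.5 dBFS.
The compressed level sits -41.5 − (-44.5) = 3 dB over threshold.
Before 12:1 compression the overshoot was 3 × 12 = 36 dB, so input = -44.5 + 36 = -8.5 dBFS.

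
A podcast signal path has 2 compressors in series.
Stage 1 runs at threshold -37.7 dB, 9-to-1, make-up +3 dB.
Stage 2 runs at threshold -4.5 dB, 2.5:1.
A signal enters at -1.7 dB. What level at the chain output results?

Stage 1: 36 dB above -37.7 dB, reduced 9:1 to 4 dB above → -33.7 dB; +3 dB make-up → -30.7 dB.
Stage 2: -30.7 dB ≤ -4.5 dB, so stage 2 doesn't engage; output -30.7 dB.

-30.7 dB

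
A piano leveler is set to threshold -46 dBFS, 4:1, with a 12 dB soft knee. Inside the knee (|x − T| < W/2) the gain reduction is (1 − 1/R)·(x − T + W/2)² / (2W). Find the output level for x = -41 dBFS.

x − T + W/2 = -41 − (-46) + 6 = 11.
GR = (1 − 1/4) × 11² / 24 = 0.75 × 121 / 24 = 3.78125 dB.
Output = -41 − 3.78125 = -44.78125 dBFS.

-44.78125 dBFS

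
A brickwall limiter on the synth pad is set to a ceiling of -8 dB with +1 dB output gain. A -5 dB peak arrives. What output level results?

A brickwall limiter is an ∞:1 compressor: any input above the ceiling is clamped to -8 dB.
Output gain then adds 1 dB: -8 + 1 = -7 dB.

-7 dB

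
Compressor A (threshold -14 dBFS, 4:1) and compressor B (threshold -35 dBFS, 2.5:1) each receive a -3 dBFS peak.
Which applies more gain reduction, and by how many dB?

B, by 10.95 dB

A: GR = 11 − 11/4 = 8.25 dB.
B: GR = 32 − 32/2.5 = 19.2 dB.
B reduces 10.95 dB more.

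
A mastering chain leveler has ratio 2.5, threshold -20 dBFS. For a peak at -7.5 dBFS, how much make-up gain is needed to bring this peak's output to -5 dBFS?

Overshoot 12.5 dB → 12.5/2.5 = 5 dB after compression, so the compressed level is -20 + 5 = -15 dBFS.
Make-up = target − compressed = -5 − (-15) = 10 dB.

10 dB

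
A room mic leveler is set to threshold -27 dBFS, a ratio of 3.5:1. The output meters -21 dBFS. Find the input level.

The compressed level sits -21 − (-27) = 6 dB over threshold.
Input overshoot = R × output overshoot = 21 dB → input = -27 + 21 = -6 dBFS.

-6 dBFS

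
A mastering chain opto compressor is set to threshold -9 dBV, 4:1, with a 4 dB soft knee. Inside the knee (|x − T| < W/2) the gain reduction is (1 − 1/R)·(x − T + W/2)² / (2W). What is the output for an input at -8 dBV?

-8.84375 dBV

x − T + W/2 = -8 − (-9) + 2 = 3.
GR = (1 − 1/4) × 3² / 8 = 0.75 × 9 / 8 = 0.84375 dB.
Output = -8 − 0.84375 = -8.84375 dBV.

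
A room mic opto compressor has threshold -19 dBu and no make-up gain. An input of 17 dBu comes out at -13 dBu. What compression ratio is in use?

Input overshoot = 17 − (-19) = 36 dB; output overshoot = -13 − (-19) = 6 dB.
Ratio = 36 / 6 = 6.

6:1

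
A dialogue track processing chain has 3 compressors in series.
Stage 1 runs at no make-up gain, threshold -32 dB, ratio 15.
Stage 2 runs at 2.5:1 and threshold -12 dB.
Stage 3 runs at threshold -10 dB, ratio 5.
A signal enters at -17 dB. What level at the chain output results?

Stage 1: overshoot 15 dB → 15/15 = 1 dB → -31 dB.
Stage 2: -31 dB ≤ -12 dB, so stage 2 doesn't engage; output -31 dB.
Stage 3: -31 dB is at or below the -10 dB threshold — no compression; output -31 dB.

-31 dB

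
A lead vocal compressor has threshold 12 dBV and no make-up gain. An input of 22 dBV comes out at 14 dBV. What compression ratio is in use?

Input overshoot = 22 − 12 = 10 dB; output overshoot = 14 − 12 = 2 dB.
Ratio = 10 / 2 = 5.

5:1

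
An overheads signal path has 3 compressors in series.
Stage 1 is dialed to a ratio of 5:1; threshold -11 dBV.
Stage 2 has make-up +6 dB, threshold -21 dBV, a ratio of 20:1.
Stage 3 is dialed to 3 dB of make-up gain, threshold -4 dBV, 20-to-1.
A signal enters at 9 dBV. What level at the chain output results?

-11.3 dBV

Stage 1: 9 dBV is 20 dB over -11 dBV; at 5:1 that becomes 4 dB over, giving -7 dBV.
Stage 2: 14 dB above -21 dBV, reduced 20:1 to 0.7 dB above → -20.3 dBV; +6 dB make-up → -14.3 dBV.
Stage 3: -14.3 dBV ≤ -4 dBV, so stage 3 doesn't engage; make-up brings it to -11.3 dBV.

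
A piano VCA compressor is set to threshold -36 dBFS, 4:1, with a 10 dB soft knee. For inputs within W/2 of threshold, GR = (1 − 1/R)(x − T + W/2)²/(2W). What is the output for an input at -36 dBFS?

x − T + W/2 = -36 − (-36) + 5 = 5.
GR = (1 − 1/4) × 5² / 20 = 0.75 × 25 / 20 = 0.9375 dB.
Output = -36 − 0.9375 = -36.9375 dBFS.

-36.9375 dBFS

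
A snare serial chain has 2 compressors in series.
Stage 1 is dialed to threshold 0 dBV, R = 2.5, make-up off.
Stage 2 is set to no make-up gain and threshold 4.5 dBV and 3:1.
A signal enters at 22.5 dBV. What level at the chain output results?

Stage 1: 22.5 dB above 0 dBV, reduced 2.5:1 to 9 dB above → 9 dBV.
Stage 2: 4.5 dB above 4.5 dBV, reduced 3:1 to 1.5 dB above → 6 dBV.

6 dBV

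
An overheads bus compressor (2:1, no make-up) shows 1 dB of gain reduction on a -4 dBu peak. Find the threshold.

-6 dBu

Input is 2 dB above T (since output overshoot × R = input overshoot: (-5 − T)·2 = -4 − T gives T = -6 dBu).
Check: -6 + (-4 − (-6))/2 = -6 + 1 = -5 dBu. ✓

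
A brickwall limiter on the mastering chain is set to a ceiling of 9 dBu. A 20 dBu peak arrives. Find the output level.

A brickwall limiter is an ∞:1 compressor: any input above the ceiling is clamped to 9 dBu.

9 dBu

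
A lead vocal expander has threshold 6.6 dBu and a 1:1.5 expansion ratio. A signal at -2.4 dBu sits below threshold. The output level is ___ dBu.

-6.9 dBu

Below threshold, a 1:1.5 expander applies gain = (1.5−1)×(T − x) of attenuation.
(1.5−1) × 9 = 4.5 dB, so output = -2.4 − 4.5 = -6.9 dBu.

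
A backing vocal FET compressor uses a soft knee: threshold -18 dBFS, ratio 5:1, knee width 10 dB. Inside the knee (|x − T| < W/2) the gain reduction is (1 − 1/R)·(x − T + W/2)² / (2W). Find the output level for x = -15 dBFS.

x − T + W/2 = -15 − (-18) + 5 = 8.
GR = (1 − 1/5) × 8² / 20 = 0.8 × 64 / 20 = 2.56 dB.
Output = -15 − 2.56 = -17.56 dBFS.

-17.56 dBFS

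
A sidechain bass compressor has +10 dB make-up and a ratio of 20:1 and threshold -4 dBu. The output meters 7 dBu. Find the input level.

16 dBu

Stripping the +10 dB make-up gives -3 dBu at the gain stage.
That's 1 dB above the -4 dBu threshold.
Undo the ratio: input overshoot = 1 × 20 = 20 dB, giving input = 16 dBu.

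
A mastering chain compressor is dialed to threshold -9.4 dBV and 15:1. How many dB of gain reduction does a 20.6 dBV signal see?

The signal is 30 dB above threshold.
At 15:1, output sits 30/15 = 2 dB above threshold.
Gain reduction = 30 − 2 = 28 dB.

28 dB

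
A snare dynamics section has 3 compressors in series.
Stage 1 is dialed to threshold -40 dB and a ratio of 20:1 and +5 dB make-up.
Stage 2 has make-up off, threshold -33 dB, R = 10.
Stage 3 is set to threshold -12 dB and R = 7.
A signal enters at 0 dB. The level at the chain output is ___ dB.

Stage 1: 40 dB above -40 dB, reduced 20:1 to 2 dB above → -38 dB; +5 dB make-up → -33 dB.
Stage 2: -33 dB ≤ -33 dB, so stage 2 doesn't engage; output -33 dB.
Stage 3: below threshold (-33 ≤ -12); passes unchanged; output -33 dB.

-33 dB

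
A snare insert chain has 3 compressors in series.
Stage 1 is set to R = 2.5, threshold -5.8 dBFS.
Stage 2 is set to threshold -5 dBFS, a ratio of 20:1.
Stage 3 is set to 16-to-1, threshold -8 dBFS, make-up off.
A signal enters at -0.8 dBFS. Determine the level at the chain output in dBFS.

Stage 1: 5 dB above -5.8 dBFS, reduced 2.5:1 to 2 dB above → -3.8 dBFS.
Stage 2: overshoot 1.2 dB → 1.2/20 = 0.06 dB → -4.94 dBFS.
Stage 3: -4.94 dBFS is 3.06 dB over -8 dBFS; at 16:1 that becomes 0.19125 dB over, giving -7.80875 dBFS.

-7.80875 dBFS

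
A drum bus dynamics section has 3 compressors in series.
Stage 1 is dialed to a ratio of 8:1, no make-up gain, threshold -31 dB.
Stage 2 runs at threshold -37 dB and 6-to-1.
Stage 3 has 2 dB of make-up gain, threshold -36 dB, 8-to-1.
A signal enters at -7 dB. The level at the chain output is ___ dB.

Stage 1: -7 dB is 24 dB over -31 dB; at 8:1 that becomes 3 dB over, giving -28 dB.
Stage 2: -28 dB is 9 dB over -37 dB; at 6:1 that becomes 1.5 dB over, giving -35.5 dB.
Stage 3: -35.5 dB is 0.5 dB over -36 dB; at 8:1 that becomes 0.0625 dB over, giving -35.9375 dB; +2 dB make-up → -33.9375 dB.

-33.9375 dB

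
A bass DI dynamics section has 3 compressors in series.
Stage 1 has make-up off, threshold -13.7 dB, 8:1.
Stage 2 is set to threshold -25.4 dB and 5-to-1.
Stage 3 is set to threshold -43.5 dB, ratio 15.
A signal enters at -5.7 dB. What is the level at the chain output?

-42.124 dB

Stage 1: overshoot 8 dB → 8/8 = 1 dB → -12.7 dB.
Stage 2: overshoot 12.7 dB → 12.7/5 = 2.54 dB → -22.86 dB.
Stage 3: 20.64 dB above -43.5 dB, reduced 15:1 to 1.376 dB above → -42.124 dB.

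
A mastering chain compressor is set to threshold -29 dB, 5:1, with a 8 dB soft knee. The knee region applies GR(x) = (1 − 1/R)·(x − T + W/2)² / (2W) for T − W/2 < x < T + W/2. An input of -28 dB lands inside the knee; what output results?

-29.25 dB

x − T + W/2 = -28 − (-29) + 4 = 5.
GR = (1 − 1/5) × 5² / 16 = 0.8 × 25 / 16 = 1.25 dB.
Output = -28 − 1.25 = -29.25 dB.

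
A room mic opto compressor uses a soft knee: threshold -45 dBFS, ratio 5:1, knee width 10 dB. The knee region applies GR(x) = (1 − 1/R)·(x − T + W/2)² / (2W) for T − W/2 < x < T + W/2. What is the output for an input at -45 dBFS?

x − T + W/2 = -45 − (-45) + 5 = 5.
GR = (1 − 1/5) × 5² / 20 = 0.8 × 25 / 20 = 1 dB.
Output = -45 − 1 = -46 dBFS.

-46 dBFS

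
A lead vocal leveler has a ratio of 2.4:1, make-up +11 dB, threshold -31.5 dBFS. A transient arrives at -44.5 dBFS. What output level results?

-44.5 dBFS is 13 dB below the -31.5 dBFS threshold, so no gain reduction is applied.
Make-up gain adds 11 dB: -44.5 + 11 = -33.5 dBFS.

-33.5 dBFS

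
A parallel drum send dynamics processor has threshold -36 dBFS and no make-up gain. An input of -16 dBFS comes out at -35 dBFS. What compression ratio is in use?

20:1

Input overshoot = -16 − (-36) = 20 dB; output overshoot = -35 − (-36) = 1 dB.
Ratio = 20 / 1 = 20.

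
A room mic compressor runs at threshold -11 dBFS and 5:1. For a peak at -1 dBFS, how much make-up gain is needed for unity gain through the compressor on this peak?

8 dB

The peak compresses to -11 + 10/5 = -9 dBFS.
To reach -1 dBFS requires -1 − (-9) = 8 dB of make-up.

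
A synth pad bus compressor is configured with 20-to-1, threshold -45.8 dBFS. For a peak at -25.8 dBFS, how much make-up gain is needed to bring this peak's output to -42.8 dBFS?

The peak compresses to -45.8 + 20/20 = -44.8 dBFS.
To reach -42.8 dBFS requires -42.8 − (-44.8) = 2 dB of make-up.

2 dB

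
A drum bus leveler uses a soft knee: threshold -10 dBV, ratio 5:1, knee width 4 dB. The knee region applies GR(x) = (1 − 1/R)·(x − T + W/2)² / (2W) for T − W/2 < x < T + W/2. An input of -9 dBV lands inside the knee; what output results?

x − T + W/2 = -9 − (-10) + 2 = 3.
GR = (1 − 1/5) × 3² / 8 = 0.8 × 9 / 8 = 0.9 dB.
Output = -9 − 0.9 = -9.9 dBV.

-9.9 dBV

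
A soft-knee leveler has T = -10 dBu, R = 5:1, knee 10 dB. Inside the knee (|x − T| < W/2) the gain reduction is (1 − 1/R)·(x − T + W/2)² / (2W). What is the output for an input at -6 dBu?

-9.24 dBu

x − T + W/2 = -6 − (-10) + 5 = 9.
GR = (1 − 1/5) × 9² / 20 = 0.8 × 81 / 20 = 3.24 dB.
Output = -6 − 3.24 = -9.24 dBu.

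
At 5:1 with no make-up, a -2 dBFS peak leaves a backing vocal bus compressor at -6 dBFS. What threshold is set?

Let T be the threshold. Output overshoot = (input overshoot)/R, so -6 − T = (-2 − T)/5.
5·(-6 − T) = -2 − T → 4·T = -30 − (-2) = -28.
T = -28/4 = -7 dBFS.

-7 dBFS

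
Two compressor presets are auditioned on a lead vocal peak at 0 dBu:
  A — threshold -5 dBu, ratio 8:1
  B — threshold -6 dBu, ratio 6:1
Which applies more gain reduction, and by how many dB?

B, by 0.625 dB

A: GR = 5 − 5/8 = 4.375 dB.
B: GR = 6 − 6/6 = 5 dB.
Difference: 0.625 dB in favour of B.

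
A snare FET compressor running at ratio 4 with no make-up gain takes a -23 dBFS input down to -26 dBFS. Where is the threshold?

Input is 4 dB above T (since output overshoot × R = input overshoot: (-26 − T)·4 = -23 − T gives T = -27 dBFS).
Check: -27 + (-23 − (-27))/4 = -27 + 1 = -26 dBFS. ✓

-27 dBFS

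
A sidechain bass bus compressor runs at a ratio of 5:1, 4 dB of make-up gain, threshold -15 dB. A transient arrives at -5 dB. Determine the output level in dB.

Overshoot: -5 − (-15) = 10 dB.
5:1 compression reduces that to 10/5 = 2 dB over.
Output = -15 + 2 = -13 dB; make-up adds 4 dB, giving -9 dB.

-9 dB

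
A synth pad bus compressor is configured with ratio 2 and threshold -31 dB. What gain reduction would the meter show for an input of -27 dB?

The signal is 4 dB above threshold.
After 2:1 compression the overshoot becomes 4/2 = 2 dB.
Gain reduction = 4 − 2 = 2 dB.

2 dB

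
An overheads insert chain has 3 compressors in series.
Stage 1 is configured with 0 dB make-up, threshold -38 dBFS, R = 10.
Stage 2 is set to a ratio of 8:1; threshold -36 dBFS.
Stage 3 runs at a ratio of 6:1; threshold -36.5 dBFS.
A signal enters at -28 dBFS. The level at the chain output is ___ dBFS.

-37 dBFS

Stage 1: -28 dBFS is 10 dB over -38 dBFS; at 10:1 that becomes 1 dB over, giving -37 dBFS.
Stage 2: -37 dBFS is at or below the -36 dBFS threshold — no compression; output -37 dBFS.
Stage 3: below threshold (-37 ≤ -36.5); passes unchanged; output -37 dBFS.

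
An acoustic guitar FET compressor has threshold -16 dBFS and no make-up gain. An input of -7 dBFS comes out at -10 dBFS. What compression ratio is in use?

1.5:1

Input overshoot = -7 − (-16) = 9 dB; output overshoot = -10 − (-16) = 6 dB.
Ratio = 9 / 6 = 1.5.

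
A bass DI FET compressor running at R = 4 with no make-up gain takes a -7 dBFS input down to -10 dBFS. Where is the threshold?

-11 dBFS

Gain reduction = -7 − (-10) = 3 dB; output overshoot = GR / (R − 1) = 3 / 3 = 1 dB.
Threshold = output − output overshoot = -10 − 1 = -11 dBFS.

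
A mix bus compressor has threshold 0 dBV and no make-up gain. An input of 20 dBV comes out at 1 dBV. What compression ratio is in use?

20:1

Input overshoot = 20 − 0 = 20 dB; output overshoot = 1 − 0 = 1 dB.
Ratio = 20 / 1 = 20.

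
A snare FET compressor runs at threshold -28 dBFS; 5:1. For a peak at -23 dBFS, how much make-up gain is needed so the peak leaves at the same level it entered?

4 dB

Overshoot 5 dB → 5/5 = 1 dB after compression, so the compressed level is -28 + 1 = -27 dBFS.
Make-up = target − compressed = -23 − (-27) = 4 dB.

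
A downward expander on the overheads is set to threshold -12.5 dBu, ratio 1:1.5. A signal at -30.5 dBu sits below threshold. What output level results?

-39.5 dBu

Undershoot = (-12.5) − (-30.5) = 18 dB.
At 1:1.5, that expands to 27 dB under threshold.
Output = -12.5 − 27 = -39.5 dBu.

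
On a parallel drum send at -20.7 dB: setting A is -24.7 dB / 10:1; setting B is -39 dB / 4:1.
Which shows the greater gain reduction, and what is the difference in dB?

A: overshoot 4 dB → output overshoot 0.4 dB → GR 3.6 dB.
B: overshoot 18.3 dB → output overshoot 4.575 dB → GR 13.725 dB.
B reduces 10.125 dB more.

B, by 10.125 dB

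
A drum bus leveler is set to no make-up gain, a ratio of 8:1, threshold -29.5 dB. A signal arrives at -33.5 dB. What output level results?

-33.5 dB

-33.5 dB is 4 dB below the -29.5 dB threshold, so no gain reduction is applied.
Output = input = -33.5 dB.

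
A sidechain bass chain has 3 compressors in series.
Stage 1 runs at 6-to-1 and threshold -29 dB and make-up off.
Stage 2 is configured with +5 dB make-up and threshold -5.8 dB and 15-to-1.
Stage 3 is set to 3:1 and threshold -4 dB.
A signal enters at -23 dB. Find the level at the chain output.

Stage 1: -23 dB is 6 dB over -29 dB; at 6:1 that becomes 1 dB over, giving -28 dB.
Stage 2: -28 dB ≤ -5.8 dB, so stage 2 doesn't engage; make-up brings it to -23 dB.
Stage 3: below threshold (-23 ≤ -4); passes unchanged; output -23 dB.

-23 dB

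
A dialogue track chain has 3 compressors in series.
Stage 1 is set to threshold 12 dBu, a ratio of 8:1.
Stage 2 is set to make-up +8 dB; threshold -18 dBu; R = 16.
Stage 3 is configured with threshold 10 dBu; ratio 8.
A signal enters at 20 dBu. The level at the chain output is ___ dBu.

Stage 1: 20 dBu is 8 dB over 12 dBu; at 8:1 that becomes 1 dB over, giving 13 dBu.
Stage 2: 31 dB above -18 dBu, reduced 16:1 to 1.9375 dB above → -16.0625 dBu; +8 dB make-up → -8.0625 dBu.
Stage 3: -8.0625 dBu ≤ 10 dBu, so stage 3 doesn't engage; output -8.0625 dBu.

-8.0625 dBu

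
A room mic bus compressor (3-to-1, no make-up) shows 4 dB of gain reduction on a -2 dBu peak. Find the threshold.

-8 dBu

Gain reduction = -2 − (-6) = 4 dB; output overshoot = GR / (R − 1) = 4 / 2 = 2 dB.
Threshold = output − output overshoot = -6 − 2 = -8 dBu.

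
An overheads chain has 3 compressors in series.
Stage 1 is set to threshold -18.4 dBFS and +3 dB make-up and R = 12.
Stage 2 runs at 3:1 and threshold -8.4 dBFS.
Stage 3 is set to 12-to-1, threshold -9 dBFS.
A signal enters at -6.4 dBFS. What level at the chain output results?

-14.4 dBFS

Stage 1: -6.4 dBFS is 12 dB over -18.4 dBFS; at 12:1 that becomes 1 dB over, giving -17.4 dBFS; +3 dB make-up → -14.4 dBFS.
Stage 2: -14.4 dBFS ≤ -8.4 dBFS, so stage 2 doesn't engage; output -14.4 dBFS.
Stage 3: -14.4 dBFS is at or below the -9 dBFS threshold — no compression; output -14.4 dBFS.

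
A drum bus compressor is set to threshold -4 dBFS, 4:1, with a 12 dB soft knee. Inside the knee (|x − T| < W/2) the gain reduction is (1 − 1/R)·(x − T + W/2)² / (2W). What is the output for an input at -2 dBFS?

x − T + W/2 = -2 − (-4) + 6 = 8.
GR = (1 − 1/4) × 8² / 24 = 0.75 × 64 / 24 = 2 dB.
Output = -2 − 2 = -4 dBFS.

-4 dBFS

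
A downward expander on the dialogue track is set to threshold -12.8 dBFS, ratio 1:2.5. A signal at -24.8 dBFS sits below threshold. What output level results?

-42.8 dBFS

Undershoot = (-12.8) − (-24.8) = 12 dB.
At 1:2.5, that expands to 30 dB under threshold.
Output = -12.8 − 30 = -42.8 dBFS.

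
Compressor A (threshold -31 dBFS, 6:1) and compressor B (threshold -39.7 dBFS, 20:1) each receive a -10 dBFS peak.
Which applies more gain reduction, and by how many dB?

B, by 10.715 dB

A: GR = 21 − 21/6 = 17.5 dB.
B: GR = 29.7 − 29.7/20 = 28.215 dB.
B applies 10.715 dB more gain reduction.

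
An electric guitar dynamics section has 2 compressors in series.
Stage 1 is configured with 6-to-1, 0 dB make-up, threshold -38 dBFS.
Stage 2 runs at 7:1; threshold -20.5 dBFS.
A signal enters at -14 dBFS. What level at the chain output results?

Stage 1: -14 dBFS is 24 dB over -38 dBFS; at 6:1 that becomes 4 dB over, giving -34 dBFS.
Stage 2: below threshold (-34 ≤ -20.5); passes unchanged; output -34 dBFS.

-34 dBFS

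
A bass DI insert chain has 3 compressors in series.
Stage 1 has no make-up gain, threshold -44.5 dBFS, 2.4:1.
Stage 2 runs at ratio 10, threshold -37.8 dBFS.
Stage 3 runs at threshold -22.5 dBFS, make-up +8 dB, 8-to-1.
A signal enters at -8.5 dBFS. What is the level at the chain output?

-28.97 dBFS

Stage 1: 36 dB above -44.5 dBFS, reduced 2.4:1 to 15 dB above → -29.5 dBFS.
Stage 2: overshoot 8.3 dB → 8.3/10 = 0.83 dB → -36.97 dBFS.
Stage 3: -36.97 dBFS ≤ -22.5 dBFS, so stage 3 doesn't engage; make-up brings it to -28.97 dBFS.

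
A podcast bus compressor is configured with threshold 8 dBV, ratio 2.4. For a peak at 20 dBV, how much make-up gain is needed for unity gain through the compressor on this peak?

7 dB

The peak compresses to 8 + 12/2.4 = 13 dBV.
To reach 20 dBV requires 20 − 13 = 7 dB of make-up.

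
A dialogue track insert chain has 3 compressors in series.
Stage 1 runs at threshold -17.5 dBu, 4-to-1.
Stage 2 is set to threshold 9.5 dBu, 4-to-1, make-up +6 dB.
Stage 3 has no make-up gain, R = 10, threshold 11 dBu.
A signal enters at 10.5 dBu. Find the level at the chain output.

Stage 1: overshoot 28 dB → 28/4 = 7 dB → -10.5 dBu.
Stage 2: -10.5 dBu ≤ 9.5 dBu, so stage 2 doesn't engage; make-up brings it to -4.5 dBu.
Stage 3: below threshold (-4.5 ≤ 11); passes unchanged; output -4.5 dBu.

-4.5 dBu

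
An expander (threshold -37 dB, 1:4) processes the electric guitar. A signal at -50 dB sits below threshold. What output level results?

-89 dB

Below threshold, a 1:4 expander applies gain = (4−1)×(T − x) of attenuation.
(4−1) × 13 = 39 dB, so output = -50 − 39 = -89 dB.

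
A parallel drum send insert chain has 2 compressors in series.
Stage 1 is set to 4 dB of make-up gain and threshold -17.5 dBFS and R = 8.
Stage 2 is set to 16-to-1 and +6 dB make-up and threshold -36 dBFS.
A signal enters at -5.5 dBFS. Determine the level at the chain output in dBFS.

Stage 1: 12 dB above -17.5 dBFS, reduced 8:1 to 1.5 dB above → -16 dBFS; +4 dB make-up → -12 dBFS.
Stage 2: 24 dB above -36 dBFS, reduced 16:1 to 1.5 dB above → -34.5 dBFS; +6 dB make-up → -28.5 dBFS.

-28.5 dBFS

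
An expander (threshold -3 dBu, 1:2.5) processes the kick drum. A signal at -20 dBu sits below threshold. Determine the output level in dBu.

Below threshold, a 1:2.5 expander applies gain = (2.5−1)×(T − x) of attenuation.
(2.5−1) × 17 = 25.5 dB, so output = -20 − 25.5 = -45.5 dBu.

-45.5 dBu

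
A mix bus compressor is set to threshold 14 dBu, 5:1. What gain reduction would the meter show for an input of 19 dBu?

4 dB

19 dBu exceeds the threshold by 5 dB.
After 5:1 compression the overshoot becomes 5/5 = 1 dB.
Gain reduction = 5 − 1 = 4 dB.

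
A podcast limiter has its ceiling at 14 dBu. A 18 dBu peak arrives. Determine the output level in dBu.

A brickwall limiter is an ∞:1 compressor: any input above the ceiling is clamped to 14 dBu.

14 dBu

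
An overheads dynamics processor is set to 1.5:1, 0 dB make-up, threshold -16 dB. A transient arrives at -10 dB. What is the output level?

-12 dB

-10 dB sits 6 dB over threshold.
The 6 dB excess becomes 4 dB after 1.5:1 reduction.
Output = -16 + 4 = -12 dB.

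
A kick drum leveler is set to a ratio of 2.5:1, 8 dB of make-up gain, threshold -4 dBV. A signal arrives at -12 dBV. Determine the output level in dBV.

-12 dBV is 8 dB below the -4 dBV threshold, so no gain reduction is applied.
Make-up gain adds 8 dB: -12 + 8 = -4 dBV.

-4 dBV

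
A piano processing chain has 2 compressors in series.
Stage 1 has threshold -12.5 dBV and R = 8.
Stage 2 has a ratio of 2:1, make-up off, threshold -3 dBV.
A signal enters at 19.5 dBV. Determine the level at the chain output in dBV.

-8.5 dBV

Stage 1: 32 dB above -12.5 dBV, reduced 8:1 to 4 dB above → -8.5 dBV.
Stage 2: -8.5 dBV is at or below the -3 dBV threshold — no compression; output -8.5 dBV.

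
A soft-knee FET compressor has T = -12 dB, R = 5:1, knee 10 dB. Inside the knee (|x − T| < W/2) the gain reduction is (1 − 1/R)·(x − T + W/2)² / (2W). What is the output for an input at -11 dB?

x − T + W/2 = -11 − (-12) + 5 = 6.
GR = (1 − 1/5) × 6² / 20 = 0.8 × 36 / 20 = 1.44 dB.
Output = -11 − 1.44 = -12.44 dB.

-12.44 dB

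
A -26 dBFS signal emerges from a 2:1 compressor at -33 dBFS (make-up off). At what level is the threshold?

-40 dBFS

Gain reduction = -26 − (-33) = 7 dB; output overshoot = GR / (R − 1) = 7 / 1 = 7 dB.
Threshold = output − output overshoot = -33 − 7 = -40 dBFS.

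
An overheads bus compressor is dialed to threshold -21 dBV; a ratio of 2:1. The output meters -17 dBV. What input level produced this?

Post-compression overshoot = -17 − (-21) = 4 dB.
Before 2:1 compression the overshoot was 4 × 2 = 8 dB, so input = -21 + 8 = -13 dBV.

-13 dBV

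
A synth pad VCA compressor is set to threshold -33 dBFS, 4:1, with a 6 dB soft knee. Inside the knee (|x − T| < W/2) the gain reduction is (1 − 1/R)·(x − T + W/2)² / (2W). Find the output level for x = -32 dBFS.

-33 dBFS

x − T + W/2 = -32 − (-33) + 3 = 4.
GR = (1 − 1/4) × 4² / 12 = 0.75 × 16 / 12 = 1 dB.
Output = -32 − 1 = -33 dBFS.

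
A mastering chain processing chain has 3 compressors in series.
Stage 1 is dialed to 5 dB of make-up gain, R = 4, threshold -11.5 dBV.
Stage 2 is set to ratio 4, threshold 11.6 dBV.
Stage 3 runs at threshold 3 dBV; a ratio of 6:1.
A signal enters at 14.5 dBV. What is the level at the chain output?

Stage 1: overshoot 26 dB → 26/4 = 6.5 dB → -5 dBV; +5 dB make-up → 0 dBV.
Stage 2: 0 dBV ≤ 11.6 dBV, so stage 2 doesn't engage; output 0 dBV.
Stage 3: 0 dBV is at or below the 3 dBV threshold — no compression; output 0 dBV.

0 dBV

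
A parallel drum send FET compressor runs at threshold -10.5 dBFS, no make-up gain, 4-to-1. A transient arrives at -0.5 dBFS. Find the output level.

-0.5 dBFS sits 10 dB over threshold.
The 10 dB excess becomes 2.5 dB after 4:1 reduction.
So the level is -10.5 + 2.5 = -8 dBFS.

-8 dBFS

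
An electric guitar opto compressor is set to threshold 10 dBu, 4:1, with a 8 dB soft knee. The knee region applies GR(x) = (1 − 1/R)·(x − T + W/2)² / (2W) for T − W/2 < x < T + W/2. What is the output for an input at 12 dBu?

10.3125 dBu

x − T + W/2 = 12 − 10 + 4 = 6.
GR = (1 − 1/4) × 6² / 16 = 0.75 × 36 / 16 = 1.6875 dB.
Output = 12 − 1.6875 = 10.3125 dBu.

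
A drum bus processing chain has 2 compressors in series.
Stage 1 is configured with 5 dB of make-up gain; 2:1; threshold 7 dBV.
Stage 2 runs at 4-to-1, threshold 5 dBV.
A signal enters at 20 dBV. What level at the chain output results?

Stage 1: overshoot 13 dB → 13/2 = 6.5 dB → 13.5 dBV; +5 dB make-up → 18.5 dBV.
Stage 2: 13.5 dB above 5 dBV, reduced 4:1 to 3.375 dB above → 8.375 dBV.

8.375 dBV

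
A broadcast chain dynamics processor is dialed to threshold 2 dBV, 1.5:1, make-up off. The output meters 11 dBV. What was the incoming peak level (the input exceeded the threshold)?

15.5 dBV

The compressed level sits 11 − 2 = 9 dB over threshold.
Input overshoot = R × output overshoot = 13.5 dB → input = 2 + 13.5 = 15.5 dBV.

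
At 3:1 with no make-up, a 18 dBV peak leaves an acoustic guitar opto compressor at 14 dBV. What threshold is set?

12 dBV

Gain reduction = 18 − 14 = 4 dB; output overshoot = GR / (R − 1) = 4 / 2 = 2 dB.
Threshold = output − output overshoot = 14 − 2 = 12 dBV.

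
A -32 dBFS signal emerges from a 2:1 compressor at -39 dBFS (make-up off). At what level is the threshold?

-46 dBFS

Let T be the threshold. Output overshoot = (input overshoot)/R, so -39 − T = (-32 − T)/2.
2·(-39 − T) = -32 − T → 1·T = -78 − (-32) = -46.
T = -46/1 = -46 dBFS.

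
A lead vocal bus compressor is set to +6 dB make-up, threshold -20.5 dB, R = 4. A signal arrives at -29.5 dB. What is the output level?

-23.5 dB

-29.5 dB is 9 dB below the -20.5 dB threshold, so no gain reduction is applied.
Make-up gain adds 6 dB: -29.5 + 6 = -23.5 dB.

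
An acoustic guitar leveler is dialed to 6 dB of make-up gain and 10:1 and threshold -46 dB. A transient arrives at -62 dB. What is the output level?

-62 dB is 16 dB below the -46 dB threshold, so no gain reduction is applied.
Make-up gain adds 6 dB: -62 + 6 = -56 dB.

-56 dB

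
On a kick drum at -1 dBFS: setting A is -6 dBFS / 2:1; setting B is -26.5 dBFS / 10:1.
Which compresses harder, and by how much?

B, by 20.45 dB

A: GR = 5 − 5/2 = 2.5 dB.
B: GR = 25.5 − 25.5/10 = 22.95 dB.
Difference: 20.45 dB in favour of B.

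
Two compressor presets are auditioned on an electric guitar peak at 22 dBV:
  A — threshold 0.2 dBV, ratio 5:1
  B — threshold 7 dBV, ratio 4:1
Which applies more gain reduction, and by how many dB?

A: 21.8 dB over, compressed to 4.36 dB over, so 17.44 dB of GR.
B: 15 dB over, compressed to 3.75 dB over, so 11.25 dB of GR.
A reduces 6.19 dB more.

A, by 6.19 dB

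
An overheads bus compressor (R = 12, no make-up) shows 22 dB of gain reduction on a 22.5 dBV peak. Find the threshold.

Let T be the threshold. Output overshoot = (input overshoot)/R, so 0.5 − T = (22.5 − T)/12.
12·(0.5 − T) = 22.5 − T → 11·T = 6 − 22.5 = -16.5.
T = -16.5/11 = -1.5 dBV.

-1.5 dBV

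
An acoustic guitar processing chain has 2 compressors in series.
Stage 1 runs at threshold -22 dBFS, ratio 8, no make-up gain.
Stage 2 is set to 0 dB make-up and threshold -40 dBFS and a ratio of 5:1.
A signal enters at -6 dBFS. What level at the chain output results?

-36 dBFS

Stage 1: -6 dBFS is 16 dB over -22 dBFS; at 8:1 that becomes 2 dB over, giving -20 dBFS.
Stage 2: -20 dBFS is 20 dB over -40 dBFS; at 5:1 that becomes 4 dB over, giving -36 dBFS.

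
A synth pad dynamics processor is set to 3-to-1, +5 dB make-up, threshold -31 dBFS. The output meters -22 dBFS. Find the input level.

Remove make-up: -22 − 5 = -27 dBFS.
The compressed level sits -27 − (-31) = 4 dB over threshold.
Input overshoot = R × output overshoot = 12 dB → input = -31 + 12 = -19 dBFS.

-19 dBFS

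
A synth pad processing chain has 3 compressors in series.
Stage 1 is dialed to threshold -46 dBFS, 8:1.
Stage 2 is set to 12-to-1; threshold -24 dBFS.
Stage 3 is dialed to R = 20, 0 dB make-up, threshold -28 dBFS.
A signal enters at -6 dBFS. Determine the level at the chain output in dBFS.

Stage 1: 40 dB above -46 dBFS, reduced 8:1 to 5 dB above → -41 dBFS.
Stage 2: -41 dBFS ≤ -24 dBFS, so stage 2 doesn't engage; output -41 dBFS.
Stage 3: -41 dBFS is at or below the -28 dBFS threshold — no compression; output -41 dBFS.

-41 dBFS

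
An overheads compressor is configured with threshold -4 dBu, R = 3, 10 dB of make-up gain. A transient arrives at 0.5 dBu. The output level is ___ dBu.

Overshoot: 0.5 − (-4) = 4.5 dB.
At 3:1 the overshoot is divided by 3, leaving 1.5 dB above threshold.
That puts the output at -2.5 dBu; make-up adds 10 dB, giving 7.5 dBu.

7.5 dBu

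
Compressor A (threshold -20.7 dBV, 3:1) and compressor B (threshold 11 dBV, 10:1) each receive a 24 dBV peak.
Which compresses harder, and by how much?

A, by 18.1 dB

A: GR = 44.7 − 44.7/3 = 29.8 dB.
B: GR = 13 − 13/10 = 11.7 dB.
A reduces 18.1 dB more.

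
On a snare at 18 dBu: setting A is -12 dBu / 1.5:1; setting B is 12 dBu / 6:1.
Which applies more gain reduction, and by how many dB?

A: GR = 30 − 30/1.5 = 10 dB.
B: GR = 6 − 6/6 = 5 dB.
A applies 5 dB more gain reduction.

A, by 5 dB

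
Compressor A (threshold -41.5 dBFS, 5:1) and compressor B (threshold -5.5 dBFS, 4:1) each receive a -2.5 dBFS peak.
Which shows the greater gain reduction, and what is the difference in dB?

A, by 28.95 dB

A: 39 dB over, compressed to 7.8 dB over, so 31.2 dB of GR.
B: 3 dB over, compressed to 0.75 dB over, so 2.25 dB of GR.
Difference: 28.95 dB in favour of A.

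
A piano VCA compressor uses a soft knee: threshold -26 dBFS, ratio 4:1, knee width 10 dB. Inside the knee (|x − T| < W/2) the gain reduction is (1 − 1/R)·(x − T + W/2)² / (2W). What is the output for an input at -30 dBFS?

-30.0375 dBFS

x − T + W/2 = -30 − (-26) + 5 = 1.
GR = (1 − 1/4) × 1² / 20 = 0.75 × 1 / 20 = 0.0375 dB.
Output = -30 − 0.0375 = -30.0375 dBFS.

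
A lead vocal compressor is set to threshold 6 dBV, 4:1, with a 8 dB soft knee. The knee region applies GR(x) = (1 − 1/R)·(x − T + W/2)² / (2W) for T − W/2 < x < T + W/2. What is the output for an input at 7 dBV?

x − T + W/2 = 7 − 6 + 4 = 5.
GR = (1 − 1/4) × 5² / 16 = 0.75 × 25 / 16 = 1.171875 dB.
Output = 7 − 1.171875 = 5.828125 dBV.

5.828125 dBV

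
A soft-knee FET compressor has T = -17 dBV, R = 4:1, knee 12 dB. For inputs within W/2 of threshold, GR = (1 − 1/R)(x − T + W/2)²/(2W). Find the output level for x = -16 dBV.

-17.53125 dBV

x − T + W/2 = -16 − (-17) + 6 = 7.
GR = (1 − 1/4) × 7² / 24 = 0.75 × 49 / 24 = 1.53125 dB.
Output = -16 − 1.53125 = -17.53125 dBV.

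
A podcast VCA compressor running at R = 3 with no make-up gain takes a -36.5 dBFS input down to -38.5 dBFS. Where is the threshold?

-39.5 dBFS

Input is 3 dB above T (since output overshoot × R = input overshoot: (-38.5 − T)·3 = -36.5 − T gives T = -39.5 dBFS).
Check: -39.5 + (-36.5 − (-39.5))/3 = -39.5 + 1 = -38.5 dBFS. ✓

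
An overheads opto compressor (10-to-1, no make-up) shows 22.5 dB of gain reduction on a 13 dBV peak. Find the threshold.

Let T be the threshold. Output overshoot = (input overshoot)/R, so -9.5 − T = (13 − T)/10.
10·(-9.5 − T) = 13 − T → 9·T = -95 − 13 = -108.
T = -108/9 = -12 dBV.

-12 dBV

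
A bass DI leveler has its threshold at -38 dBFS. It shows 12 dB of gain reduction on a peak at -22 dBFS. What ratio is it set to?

4:1

Input overshoot = -22 − (-38) = 16 dB.
Output overshoot = 16 − 12 = 4 dB.
Ratio = input overshoot / output overshoot = 16 / 4 = 4.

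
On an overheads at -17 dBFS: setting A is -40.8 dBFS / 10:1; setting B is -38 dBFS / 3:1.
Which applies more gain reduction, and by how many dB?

A: GR = 23.8 − 23.8/10 = 21.42 dB.
B: GR = 21 − 21/3 = 14 dB.
A applies 7.42 dB more gain reduction.

A, by 7.42 dB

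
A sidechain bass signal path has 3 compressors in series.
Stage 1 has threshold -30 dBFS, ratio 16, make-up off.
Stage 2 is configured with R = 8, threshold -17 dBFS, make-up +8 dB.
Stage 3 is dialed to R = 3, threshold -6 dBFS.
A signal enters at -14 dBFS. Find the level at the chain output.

Stage 1: -14 dBFS is 16 dB over -30 dBFS; at 16:1 that becomes 1 dB over, giving -29 dBFS.
Stage 2: -29 dBFS is at or below the -17 dBFS threshold — no compression; make-up brings it to -21 dBFS.
Stage 3: below threshold (-21 ≤ -6); passes unchanged; output -21 dBFS.

-21 dBFS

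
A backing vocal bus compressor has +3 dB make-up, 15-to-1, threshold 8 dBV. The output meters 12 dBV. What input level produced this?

Before make-up, the level was 12 − 3 = 9 dBV.
That's 1 dB above the 8 dBV threshold.
Undo the ratio: input overshoot = 1 × 15 = 15 dB, giving input = 23 dBV.

23 dBV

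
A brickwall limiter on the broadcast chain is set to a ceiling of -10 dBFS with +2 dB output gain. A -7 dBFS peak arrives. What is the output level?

-8 dBFS

The limiter clamps the peak to its -10 dBFS ceiling.
Output gain then adds 2 dB: -10 + 2 = -8 dBFS.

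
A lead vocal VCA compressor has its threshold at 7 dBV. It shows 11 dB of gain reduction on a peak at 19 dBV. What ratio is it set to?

12:1

Input overshoot = 19 − 7 = 12 dB.
Output overshoot = 12 − 11 = 1 dB.
Ratio = input overshoot / output overshoot = 12 / 1 = 12.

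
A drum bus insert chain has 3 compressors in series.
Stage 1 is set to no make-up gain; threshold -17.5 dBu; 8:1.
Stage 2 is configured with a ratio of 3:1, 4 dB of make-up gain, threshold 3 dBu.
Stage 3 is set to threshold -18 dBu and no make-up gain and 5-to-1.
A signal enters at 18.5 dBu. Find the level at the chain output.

-16.2 dBu

Stage 1: 36 dB above -17.5 dBu, reduced 8:1 to 4.5 dB above → -13 dBu.
Stage 2: -13 dBu ≤ 3 dBu, so stage 2 doesn't engage; make-up brings it to -9 dBu.
Stage 3: 9 dB above -18 dBu, reduced 5:1 to 1.8 dB above → -16.2 dBu.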